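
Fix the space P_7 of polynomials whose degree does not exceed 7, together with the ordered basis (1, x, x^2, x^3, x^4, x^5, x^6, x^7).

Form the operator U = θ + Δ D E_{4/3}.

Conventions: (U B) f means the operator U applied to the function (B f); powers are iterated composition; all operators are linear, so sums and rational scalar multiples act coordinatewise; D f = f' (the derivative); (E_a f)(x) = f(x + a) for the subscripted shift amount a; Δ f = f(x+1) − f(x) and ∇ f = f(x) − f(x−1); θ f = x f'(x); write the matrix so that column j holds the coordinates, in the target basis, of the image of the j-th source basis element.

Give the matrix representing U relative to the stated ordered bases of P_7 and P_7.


image of 1: 0
image of x: x
image of x^2: 2x^2 + 2
image of x^3: 3x^3 + 6x + 11
image of x^4: 4x^4 + 12x^2 + 44x + 124/3
image of x^5: 5x^5 + 20x^3 + 110x^2 + (620/3)x + 3575/27
image of x^6: 6x^6 + 30x^4 + 220x^3 + 620x^2 + (7150/9)x + 10522/27
image of x^7: 7x^7 + 42x^5 + 385x^4 + (4340/3)x^3 + (25025/9)x^2 + (73654/27)x + 88319/81
each image's coordinates form column j of the matrix

the matrix is [[0, 0, 2, 11, 124/3, 3575/27, 10522/27, 88319/81]; [0, 1, 0, 6, 44, 620/3, 7150/9, 73654/27]; [0, 0, 2, 0, 12, 110, 620, 25025/9]; [0, 0, 0, 3, 0, 20, 220, 4340/3]; [0, 0, 0, 0, 4, 0, 30, 385]; [0, 0, 0, 0, 0, 5, 0, 42]; [0, 0, 0, 0, 0, 0, 6, 0]; [0, 0, 0, 0, 0, 0, 0, 7]] (rows listed top to bottom)


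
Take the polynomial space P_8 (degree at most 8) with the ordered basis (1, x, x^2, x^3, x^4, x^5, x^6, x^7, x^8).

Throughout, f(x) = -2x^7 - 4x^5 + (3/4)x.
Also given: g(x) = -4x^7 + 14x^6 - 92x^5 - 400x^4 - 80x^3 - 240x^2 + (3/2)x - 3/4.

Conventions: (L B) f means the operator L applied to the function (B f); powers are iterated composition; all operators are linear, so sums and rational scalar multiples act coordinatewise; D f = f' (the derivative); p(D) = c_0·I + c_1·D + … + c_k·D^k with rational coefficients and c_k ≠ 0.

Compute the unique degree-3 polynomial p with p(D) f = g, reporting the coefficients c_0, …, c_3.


D^0 f = -2x^7 - 4x^5 + (3/4)x
D^1 f = -14x^6 - 20x^4 + 3/4
D^2 f = -84x^5 - 80x^3
D^3 f = -420x^4 - 240x^2
matching coefficients of g against c_0 f + c_1 Df + … from the top degree down determines the c_i
solution: c_0 = 2, c_1 = -1, c_2 = 1, c_3 = 1

c_0 = 2, c_1 = -1, c_2 = 1, c_3 = 1


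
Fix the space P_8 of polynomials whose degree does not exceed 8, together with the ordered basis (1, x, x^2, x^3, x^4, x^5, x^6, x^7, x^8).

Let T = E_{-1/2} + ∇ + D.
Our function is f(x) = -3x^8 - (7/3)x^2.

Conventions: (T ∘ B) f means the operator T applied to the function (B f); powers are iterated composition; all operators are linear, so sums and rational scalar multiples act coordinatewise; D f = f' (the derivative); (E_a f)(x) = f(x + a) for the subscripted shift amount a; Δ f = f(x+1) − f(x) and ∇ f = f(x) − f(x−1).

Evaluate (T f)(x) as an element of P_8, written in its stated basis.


E_{-1/2} f = -3x^8 + 12x^7 - 21x^6 + 21x^5 - (105/8)x^4 + (21/4)x^3 - (175/48)x^2 + (121/48)x - 457/768
∇ f = -24x^7 + 84x^6 - 168x^5 + 210x^4 - 168x^3 + 84x^2 - (86/3)x + 16/3
D f = -24x^7 - (14/3)x
(E_{-1/2} + ∇ + D) f = -3x^8 - 36x^7 + 63x^6 - 147x^5 + (1575/8)x^4 - (651/4)x^3 + (3857/48)x^2 - (493/16)x + 1213/256

the result is g(x) = -3x^8 - 36x^7 + 63x^6 - 147x^5 + (1575/8)x^4 - (651/4)x^3 + (3857/48)x^2 - (493/16)x + 1213/256


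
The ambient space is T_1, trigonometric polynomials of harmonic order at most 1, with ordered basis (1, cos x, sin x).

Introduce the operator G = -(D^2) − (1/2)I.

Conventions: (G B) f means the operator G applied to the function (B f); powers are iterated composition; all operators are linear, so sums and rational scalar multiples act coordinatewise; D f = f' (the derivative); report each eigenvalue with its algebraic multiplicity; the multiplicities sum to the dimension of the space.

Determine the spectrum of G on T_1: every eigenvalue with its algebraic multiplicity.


image of 1: -1/2
image of cos x: (1/2)cos x
image of sin x: (1/2)sin x
the matrix is diagonal; its diagonal is (-1/2, 1/2, 1/2)
for a triangular matrix the eigenvalues are the diagonal entries, with algebraic multiplicity their repetition count

λ = -1/2 (multiplicity 1), λ = 1/2 (multiplicity 2)


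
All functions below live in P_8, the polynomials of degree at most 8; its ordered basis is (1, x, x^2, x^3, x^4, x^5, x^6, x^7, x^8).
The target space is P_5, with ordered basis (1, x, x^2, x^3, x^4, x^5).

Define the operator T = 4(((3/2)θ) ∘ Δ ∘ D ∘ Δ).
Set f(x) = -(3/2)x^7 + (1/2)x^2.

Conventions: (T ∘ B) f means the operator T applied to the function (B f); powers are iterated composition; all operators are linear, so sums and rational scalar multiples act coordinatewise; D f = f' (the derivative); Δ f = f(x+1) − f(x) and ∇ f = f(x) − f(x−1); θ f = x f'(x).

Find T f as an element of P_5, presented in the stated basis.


Δ f = -(21/2)x^6 - (63/2)x^5 - (105/2)x^4 - (105/2)x^3 - (63/2)x^2 - (19/2)x - 1
D Δ f = -63x^5 - (315/2)x^4 - 210x^3 - (315/2)x^2 - 63x - 19/2
Δ D Δ f = -315x^4 - 1260x^3 - 2205x^2 - 1890x - 651
θ (Δ ∘ D ∘ Δ) f = -1260x^4 - 3780x^3 - 4410x^2 - 1890x
((3/2)θ) (Δ ∘ D ∘ Δ) f = -1890x^4 - 5670x^3 - 6615x^2 - 2835x
(4(((3/2)θ) ∘ Δ ∘ D ∘ Δ)) f = -7560x^4 - 22680x^3 - 26460x^2 - 11340x

g(x) = -7560x^4 - 22680x^3 - 26460x^2 - 11340x


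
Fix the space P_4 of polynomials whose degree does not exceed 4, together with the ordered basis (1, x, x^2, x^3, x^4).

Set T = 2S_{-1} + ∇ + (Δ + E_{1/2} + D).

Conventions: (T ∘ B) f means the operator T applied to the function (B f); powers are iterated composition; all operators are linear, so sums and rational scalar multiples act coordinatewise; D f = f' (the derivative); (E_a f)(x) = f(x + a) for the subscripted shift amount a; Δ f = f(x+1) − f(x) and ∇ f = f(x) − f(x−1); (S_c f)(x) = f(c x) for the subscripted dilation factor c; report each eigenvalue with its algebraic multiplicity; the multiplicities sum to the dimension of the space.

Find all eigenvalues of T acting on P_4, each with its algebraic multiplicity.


λ = -1 (multiplicity 2), λ = 3 (multiplicity 3)

image of 1: 3
image of x: -x + 7/2
image of x^2: 3x^2 + 7x + 1/4
image of x^3: -x^3 + (21/2)x^2 + (3/4)x + 17/8
image of x^4: 3x^4 + 14x^3 + (3/2)x^2 + (17/2)x + 1/16
the matrix is upper triangular; its diagonal is (3, -1, 3, -1, 3)
for a triangular matrix the eigenvalues are the diagonal entries, with algebraic multiplicity their repetition count


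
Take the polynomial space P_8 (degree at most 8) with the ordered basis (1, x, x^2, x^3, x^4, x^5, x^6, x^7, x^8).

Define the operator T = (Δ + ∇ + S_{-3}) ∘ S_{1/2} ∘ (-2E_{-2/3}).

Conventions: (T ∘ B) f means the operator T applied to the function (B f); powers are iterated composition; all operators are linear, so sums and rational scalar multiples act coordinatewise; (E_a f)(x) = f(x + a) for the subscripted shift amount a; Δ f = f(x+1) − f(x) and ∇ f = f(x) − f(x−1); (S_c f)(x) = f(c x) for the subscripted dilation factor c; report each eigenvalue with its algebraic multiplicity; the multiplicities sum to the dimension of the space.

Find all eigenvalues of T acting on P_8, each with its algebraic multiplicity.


image of 1: -2
image of x: 3x - 2/3
image of x^2: -(9/2)x^2 - 6x + 16/9
image of x^3: (27/4)x^3 + (15/2)x^2 + 8x - 139/54
image of x^4: -(81/8)x^4 - 19x^3 - 8x^2 - (89/9)x + 268/81
image of x^5: (243/16)x^5 + (265/8)x^4 + (100/3)x^3 + (65/12)x^2 + (110/9)x - 7891/1944
image of x^6: -(729/32)x^6 - (489/8)x^5 - 65x^4 - (575/12)x^3 + (5/9)x^2 - (3313/216)x + 7097/1458
image of x^7: (2187/64)x^7 + (3395/32)x^6 + (287/2)x^5 + (9415/96)x^4 + (3395/54)x^3 - (8855/864)x^2 + (18949/972)x - 403579/69984
image of x^8: -(6561/128)x^8 - (1459/8)x^7 - (847/3)x^6 - (6181/24)x^5 - (6685/54)x^4 - (51863/648)x^3 + (1309/54)x^2 - (5387/216)x + 89051/13122
the matrix is upper triangular; its diagonal is (-2, 3, -9/2, 27/4, -81/8, 243/16, -729/32, 2187/64, -6561/128)
for a triangular matrix the eigenvalues are the diagonal entries, with algebraic multiplicity their repetition count

λ = -6561/128 (multiplicity 1), λ = -729/32 (multiplicity 1), λ = -81/8 (multiplicity 1), λ = -9/2 (multiplicity 1), λ = -2 (multiplicity 1), λ = 3 (multiplicity 1), λ = 27/4 (multiplicity 1), λ = 243/16 (multiplicity 1), λ = 2187/64 (multiplicity 1)


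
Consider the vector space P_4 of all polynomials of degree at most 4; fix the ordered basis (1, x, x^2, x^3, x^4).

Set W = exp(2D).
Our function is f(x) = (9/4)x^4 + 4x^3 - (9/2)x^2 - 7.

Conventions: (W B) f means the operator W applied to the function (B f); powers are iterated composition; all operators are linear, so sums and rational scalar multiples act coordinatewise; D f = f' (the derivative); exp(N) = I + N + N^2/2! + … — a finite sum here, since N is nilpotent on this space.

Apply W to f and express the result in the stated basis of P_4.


order-1 term: 18x^3 + 24x^2 - 18x
order-2 term: 54x^2 + 48x - 18
order-3 term: 72x + 32
order-4 term: 36
the series for exp(2D) f terminates at order 4
exp(2D) f = (9/4)x^4 + 22x^3 + (147/2)x^2 + 102x + 43

g(x) = (9/4)x^4 + 22x^3 + (147/2)x^2 + 102x + 43


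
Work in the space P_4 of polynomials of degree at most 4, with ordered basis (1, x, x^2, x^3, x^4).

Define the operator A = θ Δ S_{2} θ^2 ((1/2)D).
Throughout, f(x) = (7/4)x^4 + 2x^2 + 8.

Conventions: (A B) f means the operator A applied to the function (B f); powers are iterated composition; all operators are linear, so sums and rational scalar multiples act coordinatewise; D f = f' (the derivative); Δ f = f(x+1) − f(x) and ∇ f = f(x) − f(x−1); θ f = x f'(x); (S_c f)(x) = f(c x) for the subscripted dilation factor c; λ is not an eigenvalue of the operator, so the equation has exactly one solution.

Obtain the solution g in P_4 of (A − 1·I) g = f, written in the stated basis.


write g with unknown coordinates in the stated basis and equate coefficients in (A − 1·I) g = f
solving from the highest basis element down gives g = -(7/4)x^4 - 1514x^2 - 756x - 8
check: A g = -1512x^2 - 756x
so A g − 1·g = (7/4)x^4 + 2x^2 + 8 = f ✓

the result is g(x) = -(7/4)x^4 - 1514x^2 - 756x - 8


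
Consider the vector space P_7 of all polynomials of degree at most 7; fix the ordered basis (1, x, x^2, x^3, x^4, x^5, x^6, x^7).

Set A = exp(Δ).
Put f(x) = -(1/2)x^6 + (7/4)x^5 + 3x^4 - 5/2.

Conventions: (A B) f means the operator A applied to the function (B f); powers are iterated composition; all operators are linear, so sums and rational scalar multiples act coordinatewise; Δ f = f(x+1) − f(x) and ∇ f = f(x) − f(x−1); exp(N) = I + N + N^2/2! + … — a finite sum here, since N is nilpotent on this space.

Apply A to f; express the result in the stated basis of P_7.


order-1 term: -3x^5 + (5/4)x^4 + (39/2)x^3 + 28x^2 + (71/4)x + 17/4
order-2 term: -(15/2)x^4 - (25/2)x^3 + 18x^2 + (209/4)x + 127/4
order-3 term: -10x^3 - (55/2)x^2 - (21/2)x + 67/4
order-4 term: -(15/2)x^2 - (85/4)x - 12
order-5 term: -3x - 23/4
order-6 term: -1/2
the series for exp(Δ) f terminates at order 6
exp(Δ) f = -(1/2)x^6 - (5/4)x^5 - (13/4)x^4 - 3x^3 + 11x^2 + (141/4)x + 32

the result is g(x) = -(1/2)x^6 - (5/4)x^5 - (13/4)x^4 - 3x^3 + 11x^2 + (141/4)x + 32


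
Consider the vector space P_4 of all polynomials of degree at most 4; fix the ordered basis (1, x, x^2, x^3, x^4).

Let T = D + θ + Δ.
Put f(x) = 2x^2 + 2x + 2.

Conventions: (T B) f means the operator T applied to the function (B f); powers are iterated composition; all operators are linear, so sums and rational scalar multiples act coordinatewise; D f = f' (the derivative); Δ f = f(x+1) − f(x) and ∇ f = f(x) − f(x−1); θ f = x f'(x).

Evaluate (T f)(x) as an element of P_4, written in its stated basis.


D f = 4x + 2
θ f = 4x^2 + 2x
Δ f = 4x + 4
(D + θ + Δ) f = 4x^2 + 10x + 6

the image equals g(x) = 4x^2 + 10x + 6


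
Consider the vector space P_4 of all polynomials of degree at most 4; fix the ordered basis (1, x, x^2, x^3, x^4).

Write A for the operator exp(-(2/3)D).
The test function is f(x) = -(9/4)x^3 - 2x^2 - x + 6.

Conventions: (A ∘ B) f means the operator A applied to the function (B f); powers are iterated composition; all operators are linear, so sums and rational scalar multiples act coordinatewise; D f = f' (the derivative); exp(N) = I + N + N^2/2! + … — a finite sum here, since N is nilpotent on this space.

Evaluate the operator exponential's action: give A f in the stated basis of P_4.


g(x) = -(9/4)x^3 + (5/2)x^2 - (4/3)x + 58/9

order-1 term: (9/2)x^2 + (8/3)x + 2/3
order-2 term: -3x - 8/9
order-3 term: 2/3
the series for exp(-(2/3)D) f terminates at order 3
exp(-(2/3)D) f = -(9/4)x^3 + (5/2)x^2 - (4/3)x + 58/9


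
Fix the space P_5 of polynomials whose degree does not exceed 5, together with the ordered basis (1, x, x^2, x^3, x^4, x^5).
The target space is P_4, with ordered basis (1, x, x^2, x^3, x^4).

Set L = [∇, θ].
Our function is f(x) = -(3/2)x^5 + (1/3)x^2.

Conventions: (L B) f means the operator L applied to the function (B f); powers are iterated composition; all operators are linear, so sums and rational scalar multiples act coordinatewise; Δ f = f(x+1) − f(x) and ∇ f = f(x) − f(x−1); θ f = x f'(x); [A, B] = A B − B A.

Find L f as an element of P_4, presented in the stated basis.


θ f = -(15/2)x^5 + (2/3)x^2
∇ θ f = -(75/2)x^4 + 75x^3 - 75x^2 + (233/6)x - 49/6
∇ f = -(15/2)x^4 + 15x^3 - 15x^2 + (49/6)x - 11/6
θ ∇ f = -30x^4 + 45x^3 - 30x^2 + (49/6)x
[∇, θ] f = -(15/2)x^4 + 30x^3 - 45x^2 + (92/3)x - 49/6

g(x) = -(15/2)x^4 + 30x^3 - 45x^2 + (92/3)x - 49/6


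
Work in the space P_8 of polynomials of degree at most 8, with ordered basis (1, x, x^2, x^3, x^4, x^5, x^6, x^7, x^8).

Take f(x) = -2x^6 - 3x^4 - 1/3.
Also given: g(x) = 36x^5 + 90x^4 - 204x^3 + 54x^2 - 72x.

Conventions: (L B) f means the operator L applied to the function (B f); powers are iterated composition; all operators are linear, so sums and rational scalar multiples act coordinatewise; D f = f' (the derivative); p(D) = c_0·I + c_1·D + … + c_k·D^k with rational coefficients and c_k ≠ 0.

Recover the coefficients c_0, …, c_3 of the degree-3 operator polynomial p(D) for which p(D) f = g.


D^0 f = -2x^6 - 3x^4 - 1/3
D^1 f = -12x^5 - 12x^3
D^2 f = -60x^4 - 36x^2
D^3 f = -240x^3 - 72x
matching coefficients of g against c_0 f + c_1 Df + … from the top degree down determines the c_i
solution: c_0 = 0, c_1 = -3, c_2 = -3/2, c_3 = 1

c_0 = 0, c_1 = -3, c_2 = -3/2, c_3 = 1


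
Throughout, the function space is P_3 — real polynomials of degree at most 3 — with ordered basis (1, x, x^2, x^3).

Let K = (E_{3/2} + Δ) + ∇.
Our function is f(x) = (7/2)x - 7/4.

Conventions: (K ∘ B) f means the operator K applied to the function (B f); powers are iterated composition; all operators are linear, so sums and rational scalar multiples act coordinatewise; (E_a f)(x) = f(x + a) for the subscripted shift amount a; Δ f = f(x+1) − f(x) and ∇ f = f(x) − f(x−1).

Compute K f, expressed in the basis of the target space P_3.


the result is g(x) = (7/2)x + 21/2

E_{3/2} f = (7/2)x + 7/2
Δ f = 7/2
(E_{3/2} + Δ) f = (7/2)x + 7
∇ f = 7/2
((E_{3/2} + Δ) + ∇) f = (7/2)x + 21/2


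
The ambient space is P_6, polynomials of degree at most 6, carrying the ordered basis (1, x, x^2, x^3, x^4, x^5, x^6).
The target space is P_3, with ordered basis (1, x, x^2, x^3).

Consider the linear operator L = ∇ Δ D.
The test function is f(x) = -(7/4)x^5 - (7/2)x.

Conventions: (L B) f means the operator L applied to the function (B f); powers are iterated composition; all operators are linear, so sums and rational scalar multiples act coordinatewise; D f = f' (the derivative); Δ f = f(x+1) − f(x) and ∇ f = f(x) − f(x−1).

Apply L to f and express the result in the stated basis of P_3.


g(x) = -105x^2 - 35/2

D f = -(35/4)x^4 - 7/2
Δ D f = -35x^3 - (105/2)x^2 - 35x - 35/4
∇ Δ D f = -105x^2 - 35/2


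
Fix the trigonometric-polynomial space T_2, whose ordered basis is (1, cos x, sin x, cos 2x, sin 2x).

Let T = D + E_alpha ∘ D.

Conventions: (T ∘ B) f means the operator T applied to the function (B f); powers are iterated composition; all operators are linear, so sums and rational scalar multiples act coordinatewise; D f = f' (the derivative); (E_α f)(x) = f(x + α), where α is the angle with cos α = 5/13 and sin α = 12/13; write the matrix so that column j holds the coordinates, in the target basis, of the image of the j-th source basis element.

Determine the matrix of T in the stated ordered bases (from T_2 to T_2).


the matrix is [[0, 0, 0, 0, 0]; [0, -12/13, 18/13, 0, 0]; [0, -18/13, -12/13, 0, 0]; [0, 0, 0, -240/169, 100/169]; [0, 0, 0, -100/169, -240/169]] (rows listed top to bottom)

image of 1: 0
image of cos x: -(12/13)cos x - (18/13)sin x
image of sin x: (18/13)cos x - (12/13)sin x
image of cos 2x: -(240/169)cos 2x - (100/169)sin 2x
image of sin 2x: (100/169)cos 2x - (240/169)sin 2x
each image's coordinates form column j of the matrix


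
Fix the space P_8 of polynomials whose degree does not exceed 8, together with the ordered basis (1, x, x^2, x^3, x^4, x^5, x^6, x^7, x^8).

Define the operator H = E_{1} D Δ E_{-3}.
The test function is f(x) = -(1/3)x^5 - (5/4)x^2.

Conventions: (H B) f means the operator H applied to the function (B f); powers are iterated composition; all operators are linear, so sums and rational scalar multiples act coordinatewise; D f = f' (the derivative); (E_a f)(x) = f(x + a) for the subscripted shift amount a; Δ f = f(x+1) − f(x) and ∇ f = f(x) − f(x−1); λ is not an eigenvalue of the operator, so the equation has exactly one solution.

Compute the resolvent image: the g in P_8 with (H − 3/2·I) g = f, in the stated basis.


write g with unknown coordinates in the stated basis and equate coefficients in (H − 3/2·I) g = f
solving from the highest basis element down gives g = (2/9)x^5 + (80/27)x^3 - (25/2)x^2 + (880/27)x - 410/9
check: H g = (40/9)x^3 - 20x^2 + (440/9)x - 205/3
so H g − 3/2·g = -(1/3)x^5 - (5/4)x^2 = f ✓

the result is g(x) = (2/9)x^5 + (80/27)x^3 - (25/2)x^2 + (880/27)x - 410/9


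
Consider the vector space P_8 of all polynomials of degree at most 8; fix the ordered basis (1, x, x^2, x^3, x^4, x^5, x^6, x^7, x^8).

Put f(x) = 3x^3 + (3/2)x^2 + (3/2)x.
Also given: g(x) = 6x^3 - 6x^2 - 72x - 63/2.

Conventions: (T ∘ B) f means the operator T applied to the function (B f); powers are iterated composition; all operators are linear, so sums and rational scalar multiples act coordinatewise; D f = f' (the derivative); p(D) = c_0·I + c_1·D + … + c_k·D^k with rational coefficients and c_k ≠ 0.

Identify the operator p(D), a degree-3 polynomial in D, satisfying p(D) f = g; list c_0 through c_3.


p(D) = 2·I − D − 4·D^2 − D^3, i.e. c_0 = 2, c_1 = -1, c_2 = -4, c_3 = -1

D^0 f = 3x^3 + (3/2)x^2 + (3/2)x
D^1 f = 9x^2 + 3x + 3/2
D^2 f = 18x + 3
D^3 f = 18
matching coefficients of g against c_0 f + c_1 Df + … from the top degree down determines the c_i
solution: c_0 = 2, c_1 = -1, c_2 = -4, c_3 = -1


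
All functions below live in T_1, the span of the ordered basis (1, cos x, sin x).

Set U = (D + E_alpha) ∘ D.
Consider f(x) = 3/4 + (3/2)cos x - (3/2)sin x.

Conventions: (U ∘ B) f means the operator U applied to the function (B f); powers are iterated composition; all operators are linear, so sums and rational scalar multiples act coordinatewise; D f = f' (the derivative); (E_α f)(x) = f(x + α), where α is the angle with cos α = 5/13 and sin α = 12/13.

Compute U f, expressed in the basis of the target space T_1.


g(x) = -(45/13)cos x + (30/13)sin x

D f = -(3/2)cos x - (3/2)sin x
D D f = -(3/2)cos x + (3/2)sin x
E_alpha D f = -(51/26)cos x + (21/26)sin x
(D + E_alpha) D f = -(45/13)cos x + (30/13)sin x


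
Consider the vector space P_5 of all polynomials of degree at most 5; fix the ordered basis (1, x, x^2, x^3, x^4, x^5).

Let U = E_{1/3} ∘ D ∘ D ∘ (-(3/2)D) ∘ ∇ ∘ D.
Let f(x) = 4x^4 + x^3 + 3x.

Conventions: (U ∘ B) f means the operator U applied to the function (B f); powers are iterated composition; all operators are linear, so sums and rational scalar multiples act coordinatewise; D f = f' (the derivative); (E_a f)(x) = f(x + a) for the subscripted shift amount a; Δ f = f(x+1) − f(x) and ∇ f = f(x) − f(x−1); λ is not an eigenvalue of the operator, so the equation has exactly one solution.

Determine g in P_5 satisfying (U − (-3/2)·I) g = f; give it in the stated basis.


the result is g(x) = (8/3)x^4 + (2/3)x^3 + 2x

write g with unknown coordinates in the stated basis and equate coefficients in (U − (-3/2)·I) g = f
solving from the highest basis element down gives g = (8/3)x^4 + (2/3)x^3 + 2x
check: U g = 0
so U g − (-3/2)·g = 4x^4 + x^3 + 3x = f ✓


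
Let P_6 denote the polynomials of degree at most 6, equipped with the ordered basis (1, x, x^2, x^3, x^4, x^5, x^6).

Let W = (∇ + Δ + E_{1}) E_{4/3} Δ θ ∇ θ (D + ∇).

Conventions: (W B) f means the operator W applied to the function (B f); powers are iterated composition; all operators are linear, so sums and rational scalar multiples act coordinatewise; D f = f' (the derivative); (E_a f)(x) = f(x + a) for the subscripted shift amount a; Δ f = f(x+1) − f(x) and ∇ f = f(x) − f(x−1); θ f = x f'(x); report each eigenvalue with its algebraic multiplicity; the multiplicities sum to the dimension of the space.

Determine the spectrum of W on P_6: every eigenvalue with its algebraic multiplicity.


λ = 0 (multiplicity 7)

image of 1: 0
image of x: 0
image of x^2: 0
image of x^3: 24
image of x^4: 288x + 1296
image of x^5: 1440x^2 + 12600x + 16150
image of x^6: 4800x^3 + 62040x^2 + 153880x + 1132900/9
the matrix is upper triangular; its diagonal is (0, 0, 0, 0, 0, 0, 0)
for a triangular matrix the eigenvalues are the diagonal entries, with algebraic multiplicity their repetition count


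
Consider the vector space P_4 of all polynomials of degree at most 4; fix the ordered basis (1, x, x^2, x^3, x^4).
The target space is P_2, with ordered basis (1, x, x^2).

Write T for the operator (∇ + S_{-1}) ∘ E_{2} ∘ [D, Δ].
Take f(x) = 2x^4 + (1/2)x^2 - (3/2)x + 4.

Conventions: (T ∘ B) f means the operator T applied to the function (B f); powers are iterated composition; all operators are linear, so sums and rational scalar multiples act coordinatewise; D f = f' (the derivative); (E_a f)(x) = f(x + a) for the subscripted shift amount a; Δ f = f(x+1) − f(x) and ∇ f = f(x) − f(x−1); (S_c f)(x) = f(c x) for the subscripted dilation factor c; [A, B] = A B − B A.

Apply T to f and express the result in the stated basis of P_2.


the image equals g(x) = 0

Δ f = 8x^3 + 12x^2 + 9x + 1
D Δ f = 24x^2 + 24x + 9
D f = 8x^3 + x - 3/2
Δ D f = 24x^2 + 24x + 9
[D, Δ] f = 0
E_{2} [D, Δ] f = 0
∇ E_{2} [D, Δ] f = 0
S_{-1} E_{2} [D, Δ] f = 0
(∇ + S_{-1}) E_{2} [D, Δ] f = 0


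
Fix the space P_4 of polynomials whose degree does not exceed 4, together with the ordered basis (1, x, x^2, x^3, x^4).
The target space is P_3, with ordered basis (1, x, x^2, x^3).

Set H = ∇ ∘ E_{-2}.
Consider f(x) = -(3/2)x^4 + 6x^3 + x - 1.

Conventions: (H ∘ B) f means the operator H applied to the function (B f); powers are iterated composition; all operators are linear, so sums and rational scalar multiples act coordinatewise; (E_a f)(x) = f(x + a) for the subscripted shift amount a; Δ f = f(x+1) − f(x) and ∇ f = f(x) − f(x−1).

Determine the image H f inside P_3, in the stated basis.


E_{-2} f = -(3/2)x^4 + 18x^3 - 72x^2 + 121x - 75
∇ E_{-2} f = -6x^3 + 63x^2 - 204x + 425/2

the result is g(x) = -6x^3 + 63x^2 - 204x + 425/2


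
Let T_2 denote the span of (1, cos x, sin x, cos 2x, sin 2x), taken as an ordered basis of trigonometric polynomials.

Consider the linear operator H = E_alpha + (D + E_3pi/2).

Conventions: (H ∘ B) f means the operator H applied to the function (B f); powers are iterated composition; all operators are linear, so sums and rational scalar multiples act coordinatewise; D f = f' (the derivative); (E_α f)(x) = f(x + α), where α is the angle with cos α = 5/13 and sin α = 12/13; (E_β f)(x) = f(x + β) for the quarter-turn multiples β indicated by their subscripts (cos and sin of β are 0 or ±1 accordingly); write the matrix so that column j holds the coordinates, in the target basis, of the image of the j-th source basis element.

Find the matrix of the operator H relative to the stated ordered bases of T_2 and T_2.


the matrix is [[2, 0, 0, 0, 0]; [0, 5/13, 12/13, 0, 0]; [0, -12/13, 5/13, 0, 0]; [0, 0, 0, -288/169, 458/169]; [0, 0, 0, -458/169, -288/169]] (rows listed top to bottom)

image of 1: 2
image of cos x: (5/13)cos x - (12/13)sin x
image of sin x: (12/13)cos x + (5/13)sin x
image of cos 2x: -(288/169)cos 2x - (458/169)sin 2x
image of sin 2x: (458/169)cos 2x - (288/169)sin 2x
each image's coordinates form column j of the matrix


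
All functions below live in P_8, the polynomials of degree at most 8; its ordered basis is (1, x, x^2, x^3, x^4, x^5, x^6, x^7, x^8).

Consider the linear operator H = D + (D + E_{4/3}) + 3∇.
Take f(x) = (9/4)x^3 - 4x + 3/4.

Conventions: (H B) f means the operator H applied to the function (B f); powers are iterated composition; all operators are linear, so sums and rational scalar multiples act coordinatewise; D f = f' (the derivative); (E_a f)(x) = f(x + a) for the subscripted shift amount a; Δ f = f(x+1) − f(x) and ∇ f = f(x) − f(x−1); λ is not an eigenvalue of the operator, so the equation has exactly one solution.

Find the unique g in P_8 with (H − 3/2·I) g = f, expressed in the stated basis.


the image equals g(x) = -(9/2)x^3 - 171x^2 - 4291x - 107969/2

write g with unknown coordinates in the stated basis and equate coefficients in (H − 3/2·I) g = f
solving from the highest basis element down gives g = -(9/2)x^3 - 171x^2 - 4291x - 107969/2
check: H g = -(9/2)x^3 - (513/2)x^2 - (12881/2)x - 80976
so H g − 3/2·g = (9/4)x^3 - 4x + 3/4 = f ✓


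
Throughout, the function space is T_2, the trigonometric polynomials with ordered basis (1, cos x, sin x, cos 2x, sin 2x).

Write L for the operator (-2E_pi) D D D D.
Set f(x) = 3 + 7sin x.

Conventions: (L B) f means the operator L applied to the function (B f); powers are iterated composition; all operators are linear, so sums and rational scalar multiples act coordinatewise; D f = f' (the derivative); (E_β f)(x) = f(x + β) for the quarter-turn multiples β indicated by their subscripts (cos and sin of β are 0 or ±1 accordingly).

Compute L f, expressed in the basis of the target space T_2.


the result is g(x) = 14sin x

D f = 7cos x
D D f = -7sin x
D D D f = -7cos x
D D D D f = 7sin x
E_pi (D D) D D f = -7sin x
(-2E_pi) (D D) D D f = 14sin x


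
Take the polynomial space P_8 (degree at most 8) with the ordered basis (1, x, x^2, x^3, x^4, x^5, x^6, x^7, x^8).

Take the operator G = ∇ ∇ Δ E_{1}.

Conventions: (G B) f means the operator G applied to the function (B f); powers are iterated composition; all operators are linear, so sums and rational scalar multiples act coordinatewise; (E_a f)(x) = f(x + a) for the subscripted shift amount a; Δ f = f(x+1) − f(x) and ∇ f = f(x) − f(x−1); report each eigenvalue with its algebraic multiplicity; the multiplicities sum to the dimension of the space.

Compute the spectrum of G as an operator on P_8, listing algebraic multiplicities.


image of 1: 0
image of x: 0
image of x^2: 0
image of x^3: 6
image of x^4: 24x + 12
image of x^5: 60x^2 + 60x + 30
image of x^6: 120x^3 + 180x^2 + 180x + 60
image of x^7: 210x^4 + 420x^3 + 630x^2 + 420x + 126
image of x^8: 336x^5 + 840x^4 + 1680x^3 + 1680x^2 + 1008x + 252
the matrix is upper triangular; its diagonal is (0, 0, 0, 0, 0, 0, 0, 0, 0)
for a triangular matrix the eigenvalues are the diagonal entries, with algebraic multiplicity their repetition count

λ = 0 (multiplicity 9)


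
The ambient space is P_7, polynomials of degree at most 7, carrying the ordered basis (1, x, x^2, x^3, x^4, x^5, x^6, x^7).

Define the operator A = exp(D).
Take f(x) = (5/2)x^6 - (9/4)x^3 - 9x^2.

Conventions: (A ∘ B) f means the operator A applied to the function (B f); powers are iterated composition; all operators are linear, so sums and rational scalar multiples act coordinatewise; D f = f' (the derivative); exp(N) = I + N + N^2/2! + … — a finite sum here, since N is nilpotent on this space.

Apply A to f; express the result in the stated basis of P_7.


order-1 term: 15x^5 - (27/4)x^2 - 18x
order-2 term: (75/2)x^4 - (27/4)x - 9
order-3 term: 50x^3 - 9/4
order-4 term: (75/2)x^2
order-5 term: 15x
order-6 term: 5/2
the series for exp(D) f terminates at order 6
exp(D) f = (5/2)x^6 + 15x^5 + (75/2)x^4 + (191/4)x^3 + (87/4)x^2 - (39/4)x - 35/4

the result is g(x) = (5/2)x^6 + 15x^5 + (75/2)x^4 + (191/4)x^3 + (87/4)x^2 - (39/4)x - 35/4


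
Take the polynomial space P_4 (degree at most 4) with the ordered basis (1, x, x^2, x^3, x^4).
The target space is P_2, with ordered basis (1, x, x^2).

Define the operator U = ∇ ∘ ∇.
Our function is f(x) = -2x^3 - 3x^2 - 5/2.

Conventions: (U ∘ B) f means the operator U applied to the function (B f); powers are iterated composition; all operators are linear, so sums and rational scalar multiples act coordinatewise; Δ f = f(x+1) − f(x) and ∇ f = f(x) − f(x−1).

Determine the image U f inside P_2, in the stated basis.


∇ f = -6x^2 + 1
∇ ∇ f = -12x + 6

the image equals g(x) = -12x + 6


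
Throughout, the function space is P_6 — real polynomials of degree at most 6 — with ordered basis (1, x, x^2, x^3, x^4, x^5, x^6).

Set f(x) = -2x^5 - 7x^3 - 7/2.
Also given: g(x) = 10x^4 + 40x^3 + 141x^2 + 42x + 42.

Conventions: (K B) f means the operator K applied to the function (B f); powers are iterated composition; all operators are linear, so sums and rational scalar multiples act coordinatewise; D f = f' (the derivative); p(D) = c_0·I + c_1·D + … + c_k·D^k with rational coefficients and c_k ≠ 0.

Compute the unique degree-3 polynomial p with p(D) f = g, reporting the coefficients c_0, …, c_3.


D^0 f = -2x^5 - 7x^3 - 7/2
D^1 f = -10x^4 - 21x^2
D^2 f = -40x^3 - 42x
D^3 f = -120x^2 - 42
matching coefficients of g against c_0 f + c_1 Df + … from the top degree down determines the c_i
solution: c_0 = 0, c_1 = -1, c_2 = -1, c_3 = -1

c_0 = 0, c_1 = -1, c_2 = -1, c_3 = -1


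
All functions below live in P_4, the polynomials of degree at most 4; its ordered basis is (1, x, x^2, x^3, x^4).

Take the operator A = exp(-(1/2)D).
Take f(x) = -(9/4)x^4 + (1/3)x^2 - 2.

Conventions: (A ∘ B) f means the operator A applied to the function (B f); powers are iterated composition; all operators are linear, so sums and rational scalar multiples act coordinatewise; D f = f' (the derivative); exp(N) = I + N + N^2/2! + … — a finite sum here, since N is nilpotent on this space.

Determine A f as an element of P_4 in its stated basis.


the image equals g(x) = -(9/4)x^4 + (9/2)x^3 - (73/24)x^2 + (19/24)x - 395/192

order-1 term: (9/2)x^3 - (1/3)x
order-2 term: -(27/8)x^2 + 1/12
order-3 term: (9/8)x
order-4 term: -9/64
the series for exp(-(1/2)D) f terminates at order 4
exp(-(1/2)D) f = -(9/4)x^4 + (9/2)x^3 - (73/24)x^2 + (19/24)x - 395/192


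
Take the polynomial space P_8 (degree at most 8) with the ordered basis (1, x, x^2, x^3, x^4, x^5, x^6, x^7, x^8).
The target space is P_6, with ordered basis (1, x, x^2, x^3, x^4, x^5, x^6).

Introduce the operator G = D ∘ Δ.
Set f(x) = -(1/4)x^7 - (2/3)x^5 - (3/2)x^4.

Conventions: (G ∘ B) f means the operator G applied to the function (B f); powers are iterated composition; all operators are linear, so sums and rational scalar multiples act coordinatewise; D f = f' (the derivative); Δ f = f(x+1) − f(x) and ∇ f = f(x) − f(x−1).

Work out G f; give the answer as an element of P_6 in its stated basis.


the image equals g(x) = -(21/2)x^5 - (105/4)x^4 - (145/3)x^3 - (257/4)x^2 - (251/6)x - 133/12

Δ f = -(7/4)x^6 - (21/4)x^5 - (145/12)x^4 - (257/12)x^3 - (251/12)x^2 - (133/12)x - 29/12
D Δ f = -(21/2)x^5 - (105/4)x^4 - (145/3)x^3 - (257/4)x^2 - (251/6)x - 133/12


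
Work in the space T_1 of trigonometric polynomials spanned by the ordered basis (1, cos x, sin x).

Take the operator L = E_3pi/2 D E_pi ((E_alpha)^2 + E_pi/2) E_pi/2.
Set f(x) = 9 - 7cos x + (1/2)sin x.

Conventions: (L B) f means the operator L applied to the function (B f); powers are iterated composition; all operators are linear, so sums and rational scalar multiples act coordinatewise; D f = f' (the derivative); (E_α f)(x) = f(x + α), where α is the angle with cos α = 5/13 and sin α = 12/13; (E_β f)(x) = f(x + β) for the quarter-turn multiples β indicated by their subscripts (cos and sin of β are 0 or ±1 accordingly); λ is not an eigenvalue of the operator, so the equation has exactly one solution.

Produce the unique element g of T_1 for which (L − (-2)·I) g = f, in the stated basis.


write g with unknown coordinates in the stated basis and equate coefficients in (L − (-2)·I) g = f
solving from the highest basis element down gives g = 9/2 - (8897/4820)cos x - (1039/4820)sin x
check: L g = -(7973/2410)cos x + (1122/1205)sin x
so L g − (-2)·g = 9 - 7cos x + (1/2)sin x = f ✓

g(x) = 9/2 - (8897/4820)cos x - (1039/4820)sin x


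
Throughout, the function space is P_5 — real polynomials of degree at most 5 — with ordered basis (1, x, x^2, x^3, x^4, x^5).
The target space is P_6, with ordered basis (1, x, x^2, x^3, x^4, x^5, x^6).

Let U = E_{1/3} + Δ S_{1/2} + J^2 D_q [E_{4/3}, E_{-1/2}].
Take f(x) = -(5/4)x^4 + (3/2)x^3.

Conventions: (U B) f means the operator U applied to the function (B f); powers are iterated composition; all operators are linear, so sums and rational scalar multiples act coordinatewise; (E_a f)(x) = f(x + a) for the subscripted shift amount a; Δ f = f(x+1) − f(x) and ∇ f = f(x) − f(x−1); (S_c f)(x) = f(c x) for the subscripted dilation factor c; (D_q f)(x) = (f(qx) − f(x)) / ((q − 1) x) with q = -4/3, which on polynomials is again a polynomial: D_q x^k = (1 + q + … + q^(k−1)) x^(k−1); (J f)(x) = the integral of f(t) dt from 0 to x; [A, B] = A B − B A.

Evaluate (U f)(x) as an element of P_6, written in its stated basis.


g(x) = -(5/4)x^4 - (23/48)x^3 + (73/96)x^2 + (61/108)x + 775/5184

E_{1/3} f = -(5/4)x^4 - (1/6)x^3 + (2/3)x^2 + (17/54)x + 13/324
S_{1/2} f = -(5/64)x^4 + (3/16)x^3
Δ S_{1/2} f = -(5/16)x^3 + (3/32)x^2 + (1/4)x + 7/64
E_{-1/2} f = -(5/4)x^4 + 4x^3 - (33/8)x^2 + (7/4)x - 17/64
E_{4/3} E_{-1/2} f = -(5/4)x^4 - (8/3)x^3 - (35/24)x^2 + (25/108)x + 1375/5184
E_{4/3} f = -(5/4)x^4 - (31/6)x^3 - (22/3)x^2 - (104/27)x - 32/81
E_{-1/2} E_{4/3} f = -(5/4)x^4 - (8/3)x^3 - (35/24)x^2 + (25/108)x + 1375/5184
[E_{4/3}, E_{-1/2}] f = 0
D_q [E_{4/3}, E_{-1/2}] f = 0
J D_q [E_{4/3}, E_{-1/2}] f = 0
J J D_q [E_{4/3}, E_{-1/2}] f = 0
(E_{1/3} + Δ S_{1/2} + J^2 D_q [E_{4/3}, E_{-1/2}]) f = -(5/4)x^4 - (23/48)x^3 + (73/96)x^2 + (61/108)x + 775/5184


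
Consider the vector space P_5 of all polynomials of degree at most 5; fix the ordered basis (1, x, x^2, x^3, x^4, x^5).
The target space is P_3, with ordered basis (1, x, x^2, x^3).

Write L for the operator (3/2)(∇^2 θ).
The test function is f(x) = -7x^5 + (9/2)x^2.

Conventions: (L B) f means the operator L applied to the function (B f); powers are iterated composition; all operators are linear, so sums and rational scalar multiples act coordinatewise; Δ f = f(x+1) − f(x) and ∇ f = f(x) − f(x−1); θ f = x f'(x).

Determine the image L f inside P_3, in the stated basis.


θ f = -35x^5 + 9x^2
∇ θ f = -175x^4 + 350x^3 - 350x^2 + 193x - 44
∇ ∇ θ f = -700x^3 + 2100x^2 - 2450x + 1068
((3/2)(∇^2 θ)) f = -1050x^3 + 3150x^2 - 3675x + 1602

the result is g(x) = -1050x^3 + 3150x^2 - 3675x + 1602


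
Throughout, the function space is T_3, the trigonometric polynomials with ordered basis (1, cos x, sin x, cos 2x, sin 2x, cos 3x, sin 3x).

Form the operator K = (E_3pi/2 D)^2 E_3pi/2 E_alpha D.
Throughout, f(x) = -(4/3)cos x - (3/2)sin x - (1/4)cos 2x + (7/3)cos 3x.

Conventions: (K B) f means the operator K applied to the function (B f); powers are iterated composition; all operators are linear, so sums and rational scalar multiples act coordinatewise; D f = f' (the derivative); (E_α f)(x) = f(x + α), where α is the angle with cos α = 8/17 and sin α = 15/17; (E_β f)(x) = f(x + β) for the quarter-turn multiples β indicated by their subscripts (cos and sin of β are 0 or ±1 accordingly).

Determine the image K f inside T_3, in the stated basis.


D f = -(3/2)cos x + (4/3)sin x + (1/2)sin 2x - 7sin 3x
E_alpha D f = (8/17)cos x + (199/102)sin x + (120/289)cos 2x - (161/578)sin 2x + (3465/4913)cos 3x + (34216/4913)sin 3x
E_3pi/2 E_alpha D f = -(199/102)cos x + (8/17)sin x - (120/289)cos 2x + (161/578)sin 2x + (34216/4913)cos 3x - (3465/4913)sin 3x
D (E_3pi/2 E_alpha D) f = (8/17)cos x + (199/102)sin x + (161/289)cos 2x + (240/289)sin 2x - (10395/4913)cos 3x - (102648/4913)sin 3x
E_3pi/2 D (E_3pi/2 E_alpha D) f = -(199/102)cos x + (8/17)sin x - (161/289)cos 2x - (240/289)sin 2x - (102648/4913)cos 3x + (10395/4913)sin 3x
D (E_3pi/2 D) (E_3pi/2 E_alpha D) f = (8/17)cos x + (199/102)sin x - (480/289)cos 2x + (322/289)sin 2x + (31185/4913)cos 3x + (307944/4913)sin 3x
E_3pi/2 D (E_3pi/2 D) (E_3pi/2 E_alpha D) f = -(199/102)cos x + (8/17)sin x + (480/289)cos 2x - (322/289)sin 2x + (307944/4913)cos 3x - (31185/4913)sin 3x

g(x) = -(199/102)cos x + (8/17)sin x + (480/289)cos 2x - (322/289)sin 2x + (307944/4913)cos 3x - (31185/4913)sin 3x


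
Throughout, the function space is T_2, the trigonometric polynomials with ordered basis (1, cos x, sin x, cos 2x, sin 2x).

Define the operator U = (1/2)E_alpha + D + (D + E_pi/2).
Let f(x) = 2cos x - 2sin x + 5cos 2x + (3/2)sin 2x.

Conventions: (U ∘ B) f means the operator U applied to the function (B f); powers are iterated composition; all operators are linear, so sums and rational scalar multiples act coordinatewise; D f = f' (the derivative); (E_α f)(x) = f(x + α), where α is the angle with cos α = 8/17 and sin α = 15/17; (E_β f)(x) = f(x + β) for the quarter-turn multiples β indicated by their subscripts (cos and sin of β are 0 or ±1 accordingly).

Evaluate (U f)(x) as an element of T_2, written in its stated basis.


g(x) = -(109/17)cos x - (125/17)sin x + (133/578)cos 2x - (27737/1156)sin 2x

E_alpha f = -(14/17)cos x - (46/17)sin x - (445/289)cos 2x - (2883/578)sin 2x
((1/2)E_alpha) f = -(7/17)cos x - (23/17)sin x - (445/578)cos 2x - (2883/1156)sin 2x
D f = -2cos x - 2sin x + 3cos 2x - 10sin 2x
D f = -2cos x - 2sin x + 3cos 2x - 10sin 2x
E_pi/2 f = -2cos x - 2sin x - 5cos 2x - (3/2)sin 2x
(D + E_pi/2) f = -4cos x - 4sin x - 2cos 2x - (23/2)sin 2x
((1/2)E_alpha + D + (D + E_pi/2)) f = -(109/17)cos x - (125/17)sin x + (133/578)cos 2x - (27737/1156)sin 2x


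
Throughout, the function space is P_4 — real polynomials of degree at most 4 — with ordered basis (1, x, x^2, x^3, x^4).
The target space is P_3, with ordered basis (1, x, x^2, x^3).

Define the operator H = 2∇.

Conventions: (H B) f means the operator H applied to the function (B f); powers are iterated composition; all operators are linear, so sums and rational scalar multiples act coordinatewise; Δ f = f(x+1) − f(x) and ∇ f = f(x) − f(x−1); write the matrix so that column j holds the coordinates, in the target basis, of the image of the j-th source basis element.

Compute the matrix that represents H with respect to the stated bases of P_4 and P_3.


image of 1: 0
image of x: 2
image of x^2: 4x - 2
image of x^3: 6x^2 - 6x + 2
image of x^4: 8x^3 - 12x^2 + 8x - 2
each image's coordinates form column j of the matrix

the matrix is [[0, 2, -2, 2, -2]; [0, 0, 4, -6, 8]; [0, 0, 0, 6, -12]; [0, 0, 0, 0, 8]] (rows listed top to bottom)


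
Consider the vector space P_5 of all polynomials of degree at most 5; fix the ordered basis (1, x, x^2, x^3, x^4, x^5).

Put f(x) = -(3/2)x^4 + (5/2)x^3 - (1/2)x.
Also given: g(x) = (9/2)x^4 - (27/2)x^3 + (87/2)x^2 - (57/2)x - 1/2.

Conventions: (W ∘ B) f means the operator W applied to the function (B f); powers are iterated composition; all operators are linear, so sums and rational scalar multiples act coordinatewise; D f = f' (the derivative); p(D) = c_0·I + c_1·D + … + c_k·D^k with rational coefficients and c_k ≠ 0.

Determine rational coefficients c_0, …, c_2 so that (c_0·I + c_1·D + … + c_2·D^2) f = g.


c_0 = -3, c_1 = 1, c_2 = -2

D^0 f = -(3/2)x^4 + (5/2)x^3 - (1/2)x
D^1 f = -6x^3 + (15/2)x^2 - 1/2
D^2 f = -18x^2 + 15x
matching coefficients of g against c_0 f + c_1 Df + … from the top degree down determines the c_i
solution: c_0 = -3, c_1 = 1, c_2 = -2
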